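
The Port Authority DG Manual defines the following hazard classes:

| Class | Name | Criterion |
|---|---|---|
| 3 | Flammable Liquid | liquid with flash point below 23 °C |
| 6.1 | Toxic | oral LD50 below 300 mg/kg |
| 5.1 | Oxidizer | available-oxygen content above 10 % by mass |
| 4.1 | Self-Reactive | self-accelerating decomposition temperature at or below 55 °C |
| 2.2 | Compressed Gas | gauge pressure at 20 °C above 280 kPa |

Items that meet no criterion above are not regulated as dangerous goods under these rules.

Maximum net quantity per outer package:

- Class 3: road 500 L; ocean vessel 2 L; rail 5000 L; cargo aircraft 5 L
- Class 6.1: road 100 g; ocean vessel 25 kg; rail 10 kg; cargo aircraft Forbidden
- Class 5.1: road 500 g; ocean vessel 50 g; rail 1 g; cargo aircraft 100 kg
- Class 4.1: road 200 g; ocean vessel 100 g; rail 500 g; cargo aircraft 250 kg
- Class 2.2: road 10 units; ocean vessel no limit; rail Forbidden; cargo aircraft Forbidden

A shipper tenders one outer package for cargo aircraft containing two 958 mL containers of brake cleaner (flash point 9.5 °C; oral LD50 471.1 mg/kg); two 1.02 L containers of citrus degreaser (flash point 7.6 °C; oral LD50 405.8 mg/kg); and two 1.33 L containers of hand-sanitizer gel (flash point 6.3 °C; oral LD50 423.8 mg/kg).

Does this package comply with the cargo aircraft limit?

No

Brake cleaner: flash point 9.5 °C < 23 °C → Class 3 (Flammable Liquid).
Flash point 7.6 °C meets the Class 3 criterion (Flammable Liquid), so the citrus degreaser is Class 3.
Hand-sanitizer gel: flash point 6.3 °C < 23 °C → Class 3 (Flammable Liquid).
Total Class 3: (two 958 mL containers = 1.916 L) + (two 1.02 L containers = 2.04 L) + (two 1.33 L containers = 2.66 L) = 6.616 L.
6.616 L exceeds the cargo aircraft limit of 5 L for Class 3.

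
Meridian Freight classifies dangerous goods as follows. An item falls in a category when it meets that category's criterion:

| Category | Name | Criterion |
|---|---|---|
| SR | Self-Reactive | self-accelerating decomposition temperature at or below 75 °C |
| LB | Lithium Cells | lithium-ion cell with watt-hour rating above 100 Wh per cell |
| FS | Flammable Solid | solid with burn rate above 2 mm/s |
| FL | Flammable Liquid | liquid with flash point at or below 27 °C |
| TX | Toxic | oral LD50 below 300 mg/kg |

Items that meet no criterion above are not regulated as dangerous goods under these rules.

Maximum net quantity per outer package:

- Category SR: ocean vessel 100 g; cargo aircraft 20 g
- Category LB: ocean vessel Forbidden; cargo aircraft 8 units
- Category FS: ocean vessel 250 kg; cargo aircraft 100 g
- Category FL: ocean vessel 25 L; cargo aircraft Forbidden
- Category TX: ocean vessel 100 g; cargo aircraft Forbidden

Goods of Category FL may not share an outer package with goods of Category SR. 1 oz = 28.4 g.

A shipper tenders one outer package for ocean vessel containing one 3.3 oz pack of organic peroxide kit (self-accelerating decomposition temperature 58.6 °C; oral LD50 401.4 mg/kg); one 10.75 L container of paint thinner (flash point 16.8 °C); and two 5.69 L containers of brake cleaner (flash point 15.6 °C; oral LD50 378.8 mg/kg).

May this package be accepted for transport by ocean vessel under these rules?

No

With self-accelerating decomposition temperature 58.6 °C (≤ 75 °C), the organic peroxide kit falls in Category SR.
The paint thinner has flash point 16.8 °C, which is ≤ 27 °C, so it is Category FL (Flammable Liquid).
Brake cleaner: flash point 15.6 °C ≤ 27 °C → Category FL (Flammable Liquid).
Category FL net quantity: 10.75 L + (two 5.69 L containers = 11.38 L) = 22.13 L.
That is within the Category FL ocean vessel limit of 25 L.
Category SR quantity: one 3.3 oz pack = 93.72 g.
That is within the Category SR ocean vessel limit of 100 g.
Category FL and Category SR may not share an outer package.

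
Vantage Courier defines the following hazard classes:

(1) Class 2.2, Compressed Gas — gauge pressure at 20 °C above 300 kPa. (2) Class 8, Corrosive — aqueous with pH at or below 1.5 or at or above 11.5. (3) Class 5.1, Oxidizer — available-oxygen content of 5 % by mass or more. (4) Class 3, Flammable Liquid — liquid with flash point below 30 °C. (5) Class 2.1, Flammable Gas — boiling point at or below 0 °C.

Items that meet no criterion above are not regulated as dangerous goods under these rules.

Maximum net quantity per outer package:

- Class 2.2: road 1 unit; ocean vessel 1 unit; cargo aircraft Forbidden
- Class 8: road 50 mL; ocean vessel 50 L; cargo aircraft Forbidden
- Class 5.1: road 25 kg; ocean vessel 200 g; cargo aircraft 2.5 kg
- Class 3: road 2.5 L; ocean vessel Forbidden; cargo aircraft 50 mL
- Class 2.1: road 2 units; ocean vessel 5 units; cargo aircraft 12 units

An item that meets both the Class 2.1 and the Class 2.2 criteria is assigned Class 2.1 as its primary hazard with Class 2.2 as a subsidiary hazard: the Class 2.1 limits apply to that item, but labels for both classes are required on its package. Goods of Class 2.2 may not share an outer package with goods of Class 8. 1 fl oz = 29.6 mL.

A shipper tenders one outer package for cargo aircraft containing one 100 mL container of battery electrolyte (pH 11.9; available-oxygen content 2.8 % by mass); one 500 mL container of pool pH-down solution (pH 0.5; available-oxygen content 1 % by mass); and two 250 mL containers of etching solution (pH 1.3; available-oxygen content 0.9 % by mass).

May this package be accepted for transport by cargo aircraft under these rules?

No

Battery electrolyte: pH 11.9 ≥ 11.5 → Class 8 (Corrosive).
The pool pH-down solution has pH 0.5, which is ≤ 1.5, so it is Class 8 (Corrosive).
The etching solution has pH 1.3, which is ≤ 1.5, so it is Class 8 (Corrosive).
Total Class 8: 100 mL + 500 mL + (two 250 mL containers = 500 mL) = 1.1 L.
Class 8 is Forbidden by cargo aircraft.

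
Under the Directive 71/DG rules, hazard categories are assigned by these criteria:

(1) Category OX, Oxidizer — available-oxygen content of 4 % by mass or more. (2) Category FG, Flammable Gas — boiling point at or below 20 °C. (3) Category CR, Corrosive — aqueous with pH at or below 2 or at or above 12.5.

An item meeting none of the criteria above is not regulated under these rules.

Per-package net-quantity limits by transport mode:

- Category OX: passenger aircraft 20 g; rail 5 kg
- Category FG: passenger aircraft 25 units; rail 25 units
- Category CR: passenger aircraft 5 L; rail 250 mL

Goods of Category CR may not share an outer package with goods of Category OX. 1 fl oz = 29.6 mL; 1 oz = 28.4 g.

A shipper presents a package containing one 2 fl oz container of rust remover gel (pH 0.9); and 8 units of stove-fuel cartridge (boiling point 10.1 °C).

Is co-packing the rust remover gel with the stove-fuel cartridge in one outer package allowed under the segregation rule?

Rust remover gel: pH 0.9 ≤ 2 → Category CR (Corrosive).
Boiling point 10.1 °C meets the Category FG criterion (Flammable Gas), so the stove-fuel cartridge is Category FG.
No segregation rule bars Category CR with Category FG.

Yes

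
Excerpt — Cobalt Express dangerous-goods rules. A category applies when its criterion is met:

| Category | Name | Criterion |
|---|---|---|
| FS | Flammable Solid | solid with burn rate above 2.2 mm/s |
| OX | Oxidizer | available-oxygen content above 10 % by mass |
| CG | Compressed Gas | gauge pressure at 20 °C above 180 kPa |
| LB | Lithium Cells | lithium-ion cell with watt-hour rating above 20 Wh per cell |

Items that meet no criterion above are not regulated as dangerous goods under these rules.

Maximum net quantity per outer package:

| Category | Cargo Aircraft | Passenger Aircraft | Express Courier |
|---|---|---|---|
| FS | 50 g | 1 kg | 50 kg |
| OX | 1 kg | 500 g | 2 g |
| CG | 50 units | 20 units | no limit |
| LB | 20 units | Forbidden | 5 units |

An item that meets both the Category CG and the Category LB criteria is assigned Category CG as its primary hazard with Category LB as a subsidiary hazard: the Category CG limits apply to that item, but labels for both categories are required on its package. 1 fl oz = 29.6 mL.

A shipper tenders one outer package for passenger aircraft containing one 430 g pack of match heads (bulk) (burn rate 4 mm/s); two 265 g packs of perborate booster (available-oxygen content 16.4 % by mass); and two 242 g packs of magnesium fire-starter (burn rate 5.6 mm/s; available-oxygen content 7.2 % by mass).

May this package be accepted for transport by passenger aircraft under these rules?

Burn rate 4 mm/s meets the Category FS criterion (Flammable Solid), so the match heads (bulk) are Category FS.
With available-oxygen content 16.4 % by mass (> 10 % by mass), the perborate booster falls in Category OX.
Magnesium fire-starter: burn rate 5.6 mm/s > 2.2 mm/s → Category FS (Flammable Solid).
Total Category FS: 430 g + (two 242 g packs = 484 g) = 914 g.
That is within the Category FS passenger aircraft limit of 1 kg.
Category OX quantity: two 265 g packs = 530 g.
530 g > 500 g (passenger aircraft limit, Category OX) — over the limit.

No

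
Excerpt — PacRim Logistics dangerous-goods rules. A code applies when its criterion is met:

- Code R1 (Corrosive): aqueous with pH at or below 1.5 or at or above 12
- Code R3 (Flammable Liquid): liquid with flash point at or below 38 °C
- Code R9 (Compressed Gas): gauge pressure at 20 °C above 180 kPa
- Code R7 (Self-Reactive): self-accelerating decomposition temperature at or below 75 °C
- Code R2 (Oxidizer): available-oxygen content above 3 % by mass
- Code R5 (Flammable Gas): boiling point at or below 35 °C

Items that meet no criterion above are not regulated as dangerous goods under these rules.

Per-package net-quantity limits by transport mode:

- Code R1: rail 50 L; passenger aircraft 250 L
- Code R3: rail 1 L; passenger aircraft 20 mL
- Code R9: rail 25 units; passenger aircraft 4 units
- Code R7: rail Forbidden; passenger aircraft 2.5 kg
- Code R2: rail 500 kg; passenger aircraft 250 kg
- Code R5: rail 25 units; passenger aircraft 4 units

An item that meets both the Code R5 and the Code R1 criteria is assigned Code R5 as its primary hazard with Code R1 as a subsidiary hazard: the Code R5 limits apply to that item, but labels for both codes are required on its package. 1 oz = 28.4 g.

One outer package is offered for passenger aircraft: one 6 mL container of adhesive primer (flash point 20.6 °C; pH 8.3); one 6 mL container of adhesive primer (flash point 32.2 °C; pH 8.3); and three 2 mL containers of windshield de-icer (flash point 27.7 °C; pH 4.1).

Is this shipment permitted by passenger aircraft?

Yes

With flash point 20.6 °C (≤ 38 °C), the adhesive primer falls in Code R3.
Flash point 32.2 °C meets the Code R3 criterion (Flammable Liquid), so the adhesive primer is Code R3.
Flash point 27.7 °C meets the Code R3 criterion (Flammable Liquid), so the windshield de-icer is Code R3.
Code R3 net quantity: 6 mL + 6 mL + (three 2 mL containers = 6 mL) = 18 mL.
18 mL ≤ 20 mL (passenger aircraft limit, Code R3) — within limit.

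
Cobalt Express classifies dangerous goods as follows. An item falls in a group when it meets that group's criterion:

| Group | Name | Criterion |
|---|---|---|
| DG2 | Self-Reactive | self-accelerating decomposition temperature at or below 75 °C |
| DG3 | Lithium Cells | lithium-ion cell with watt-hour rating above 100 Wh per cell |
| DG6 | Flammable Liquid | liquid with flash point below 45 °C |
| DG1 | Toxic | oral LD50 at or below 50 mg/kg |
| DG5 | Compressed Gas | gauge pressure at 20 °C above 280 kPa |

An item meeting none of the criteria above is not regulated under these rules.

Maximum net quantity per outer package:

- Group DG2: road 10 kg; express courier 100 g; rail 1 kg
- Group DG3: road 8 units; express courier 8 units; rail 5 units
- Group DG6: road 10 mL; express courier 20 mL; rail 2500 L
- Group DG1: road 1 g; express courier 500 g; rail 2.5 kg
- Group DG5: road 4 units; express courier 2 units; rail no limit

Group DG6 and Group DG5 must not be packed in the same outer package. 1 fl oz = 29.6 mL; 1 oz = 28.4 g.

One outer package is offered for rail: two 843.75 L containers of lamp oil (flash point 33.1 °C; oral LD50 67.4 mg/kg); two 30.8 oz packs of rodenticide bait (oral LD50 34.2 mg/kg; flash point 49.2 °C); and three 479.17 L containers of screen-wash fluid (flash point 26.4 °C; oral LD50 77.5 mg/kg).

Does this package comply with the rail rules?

No

With flash point 33.1 °C (< 45 °C), the lamp oil falls in Group DG6.
Rodenticide bait: oral LD50 34.2 mg/kg ≤ 50 mg/kg → Group DG1 (Toxic).
With flash point 26.4 °C (< 45 °C), the screen-wash fluid falls in Group DG6.
Total Group DG6: (two 843.75 L containers = 1687.5 L) + (three 479.17 L containers = 1437.51 L) = 3125.01 L.
That exceeds the Group DG6 rail limit of 2500 L.
Group DG1 quantity: two 30.8 oz packs = 1749.44 g.
1749.44 g is within the rail limit of 2.5 kg for Group DG1.
The segregation rule (Group DG6 with Group DG5) does not apply to Group DG6 with Group DG1.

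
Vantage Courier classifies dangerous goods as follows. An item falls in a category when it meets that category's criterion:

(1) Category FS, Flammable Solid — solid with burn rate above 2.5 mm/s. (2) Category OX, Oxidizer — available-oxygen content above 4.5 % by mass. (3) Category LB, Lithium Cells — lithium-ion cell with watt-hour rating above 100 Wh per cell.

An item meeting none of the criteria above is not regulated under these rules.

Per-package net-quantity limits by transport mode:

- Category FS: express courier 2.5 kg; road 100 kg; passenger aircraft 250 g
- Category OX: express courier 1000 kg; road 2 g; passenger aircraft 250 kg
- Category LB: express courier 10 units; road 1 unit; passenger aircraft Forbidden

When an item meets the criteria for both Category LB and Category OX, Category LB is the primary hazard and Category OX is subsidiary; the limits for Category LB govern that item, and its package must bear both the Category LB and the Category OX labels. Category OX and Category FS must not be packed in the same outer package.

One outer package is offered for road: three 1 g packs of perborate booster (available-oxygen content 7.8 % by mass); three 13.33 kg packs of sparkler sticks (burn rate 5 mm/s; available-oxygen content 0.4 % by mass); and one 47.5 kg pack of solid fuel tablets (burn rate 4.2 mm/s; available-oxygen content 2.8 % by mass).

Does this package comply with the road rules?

No

The perborate booster has available-oxygen content 7.8 % by mass, which is > 4.5 % by mass, so it is Category OX (Oxidizer).
Sparkler sticks: burn rate 5 mm/s > 2.5 mm/s → Category FS (Flammable Solid).
Burn rate 4.2 mm/s meets the Category FS criterion (Flammable Solid), so the solid fuel tablets are Category FS.
Category OX quantity: three 1 g packs = 3 g.
3 g exceeds the road limit of 2 g for Category OX.
Total Category FS: (three 13.33 kg packs = 39.99 kg) + 47.5 kg = 87.49 kg.
87.49 kg is within the road limit of 100 kg for Category FS.
Category OX and Category FS may not share an outer package.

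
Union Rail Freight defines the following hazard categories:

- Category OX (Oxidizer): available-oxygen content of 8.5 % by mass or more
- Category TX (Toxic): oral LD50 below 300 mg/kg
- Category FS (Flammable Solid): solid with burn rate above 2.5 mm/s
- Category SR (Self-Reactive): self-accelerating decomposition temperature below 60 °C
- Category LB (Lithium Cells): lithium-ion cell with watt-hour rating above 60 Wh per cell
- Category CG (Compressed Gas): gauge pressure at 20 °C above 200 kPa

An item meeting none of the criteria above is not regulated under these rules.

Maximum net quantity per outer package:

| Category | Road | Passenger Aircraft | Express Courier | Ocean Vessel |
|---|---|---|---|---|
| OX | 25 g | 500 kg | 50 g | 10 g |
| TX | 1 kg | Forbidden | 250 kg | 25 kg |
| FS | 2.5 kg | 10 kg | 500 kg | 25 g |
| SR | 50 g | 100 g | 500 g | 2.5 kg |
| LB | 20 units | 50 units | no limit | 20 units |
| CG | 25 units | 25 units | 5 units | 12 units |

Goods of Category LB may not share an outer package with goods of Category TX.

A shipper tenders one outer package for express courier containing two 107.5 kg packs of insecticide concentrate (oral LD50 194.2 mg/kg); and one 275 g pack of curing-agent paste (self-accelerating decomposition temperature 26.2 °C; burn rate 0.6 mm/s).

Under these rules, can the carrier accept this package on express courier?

Yes

Oral LD50 194.2 mg/kg meets the Category TX criterion (Toxic), so the insecticide concentrate is Category TX.
The curing-agent paste has self-accelerating decomposition temperature 26.2 °C, which is < 60 °C, so it is Category SR (Self-Reactive).
Category SR quantity: 275 g.
That is within the Category SR express courier limit of 500 g.
Category TX quantity: two 107.5 kg packs = 215 kg.
215 kg is within the express courier limit of 250 kg for Category TX.
The segregation rule (Category LB with Category TX) does not apply to Category SR with Category TX.
Every hazard category is within its express courier limit and no segregation rule is violated.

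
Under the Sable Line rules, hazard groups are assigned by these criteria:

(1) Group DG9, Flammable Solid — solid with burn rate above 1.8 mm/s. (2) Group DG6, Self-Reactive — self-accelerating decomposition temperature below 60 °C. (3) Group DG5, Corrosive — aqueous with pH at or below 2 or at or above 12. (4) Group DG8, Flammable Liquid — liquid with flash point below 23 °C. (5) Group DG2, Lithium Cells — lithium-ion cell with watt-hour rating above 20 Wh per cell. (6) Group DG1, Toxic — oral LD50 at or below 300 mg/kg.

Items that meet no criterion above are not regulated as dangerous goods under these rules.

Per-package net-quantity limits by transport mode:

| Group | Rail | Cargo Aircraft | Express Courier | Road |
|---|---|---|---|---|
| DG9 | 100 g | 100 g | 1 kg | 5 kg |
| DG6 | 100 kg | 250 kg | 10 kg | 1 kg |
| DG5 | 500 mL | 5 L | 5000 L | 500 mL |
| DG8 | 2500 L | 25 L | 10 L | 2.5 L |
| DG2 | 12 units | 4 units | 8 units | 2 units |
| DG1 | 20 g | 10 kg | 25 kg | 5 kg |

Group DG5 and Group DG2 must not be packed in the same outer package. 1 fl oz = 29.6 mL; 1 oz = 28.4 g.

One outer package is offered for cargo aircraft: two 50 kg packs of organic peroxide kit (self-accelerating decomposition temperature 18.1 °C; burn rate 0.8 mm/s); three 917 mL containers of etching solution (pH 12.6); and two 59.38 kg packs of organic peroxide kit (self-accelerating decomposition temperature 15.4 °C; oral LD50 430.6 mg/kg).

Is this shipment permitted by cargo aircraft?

Yes

Organic peroxide kit: self-accelerating decomposition temperature 18.1 °C < 60 °C → Group DG6 (Self-Reactive).
With pH 12.6 (≥ 12), the etching solution falls in Group DG5.
With self-accelerating decomposition temperature 15.4 °C (< 60 °C), the organic peroxide kit falls in Group DG6.
Group DG5 quantity: three 917 mL containers = 2.751 L.
That is within the Group DG5 cargo aircraft limit of 5 L.
Total Group DG6: (two 50 kg packs = 100 kg) + (two 59.38 kg packs = 118.76 kg) = 218.76 kg.
218.76 kg is within the cargo aircraft limit of 250 kg for Group DG6.
The segregation rule (Group DG5 with Group DG2) does not apply to Group DG5 with Group DG6.
Every hazard group is within its cargo aircraft limit and no segregation rule is violated.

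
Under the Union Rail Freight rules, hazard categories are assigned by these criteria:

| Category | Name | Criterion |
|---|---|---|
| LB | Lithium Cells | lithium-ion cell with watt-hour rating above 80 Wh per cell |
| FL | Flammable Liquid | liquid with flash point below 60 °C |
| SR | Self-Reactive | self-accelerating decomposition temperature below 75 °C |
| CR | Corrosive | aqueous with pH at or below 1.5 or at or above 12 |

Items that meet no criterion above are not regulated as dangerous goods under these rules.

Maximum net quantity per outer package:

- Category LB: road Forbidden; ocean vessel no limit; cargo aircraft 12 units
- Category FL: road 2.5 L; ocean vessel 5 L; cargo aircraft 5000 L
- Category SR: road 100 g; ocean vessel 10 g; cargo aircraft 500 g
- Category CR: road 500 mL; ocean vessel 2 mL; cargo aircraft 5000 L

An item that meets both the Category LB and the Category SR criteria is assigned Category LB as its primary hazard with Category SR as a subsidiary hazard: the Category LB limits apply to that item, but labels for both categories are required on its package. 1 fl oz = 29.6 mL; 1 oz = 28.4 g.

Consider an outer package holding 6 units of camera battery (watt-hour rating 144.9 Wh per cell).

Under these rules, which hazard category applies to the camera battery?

Category LB

With watt-hour rating 144.9 Wh per cell (> 80 Wh per cell), the camera battery falls in Category LB.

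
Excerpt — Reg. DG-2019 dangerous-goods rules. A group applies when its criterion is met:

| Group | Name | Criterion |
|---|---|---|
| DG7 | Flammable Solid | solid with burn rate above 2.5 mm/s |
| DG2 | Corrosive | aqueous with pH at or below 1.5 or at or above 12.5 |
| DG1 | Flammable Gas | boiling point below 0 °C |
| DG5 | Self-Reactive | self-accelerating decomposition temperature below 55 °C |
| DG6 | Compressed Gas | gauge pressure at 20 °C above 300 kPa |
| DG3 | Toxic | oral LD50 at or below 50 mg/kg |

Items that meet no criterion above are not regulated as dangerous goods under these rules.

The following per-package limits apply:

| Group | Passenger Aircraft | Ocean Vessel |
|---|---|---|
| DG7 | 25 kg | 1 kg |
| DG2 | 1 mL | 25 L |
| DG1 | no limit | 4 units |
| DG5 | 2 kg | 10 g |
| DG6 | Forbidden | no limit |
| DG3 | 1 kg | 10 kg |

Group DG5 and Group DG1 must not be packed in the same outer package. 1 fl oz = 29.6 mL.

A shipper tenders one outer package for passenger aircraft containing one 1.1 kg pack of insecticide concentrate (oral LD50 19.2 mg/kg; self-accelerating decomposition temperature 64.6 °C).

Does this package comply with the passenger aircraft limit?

No

With oral LD50 19.2 mg/kg (≤ 50 mg/kg), the insecticide concentrate falls in Group DG3.
Group DG3 quantity: 1.1 kg.
1.1 kg exceeds the passenger aircraft limit of 1 kg for Group DG3.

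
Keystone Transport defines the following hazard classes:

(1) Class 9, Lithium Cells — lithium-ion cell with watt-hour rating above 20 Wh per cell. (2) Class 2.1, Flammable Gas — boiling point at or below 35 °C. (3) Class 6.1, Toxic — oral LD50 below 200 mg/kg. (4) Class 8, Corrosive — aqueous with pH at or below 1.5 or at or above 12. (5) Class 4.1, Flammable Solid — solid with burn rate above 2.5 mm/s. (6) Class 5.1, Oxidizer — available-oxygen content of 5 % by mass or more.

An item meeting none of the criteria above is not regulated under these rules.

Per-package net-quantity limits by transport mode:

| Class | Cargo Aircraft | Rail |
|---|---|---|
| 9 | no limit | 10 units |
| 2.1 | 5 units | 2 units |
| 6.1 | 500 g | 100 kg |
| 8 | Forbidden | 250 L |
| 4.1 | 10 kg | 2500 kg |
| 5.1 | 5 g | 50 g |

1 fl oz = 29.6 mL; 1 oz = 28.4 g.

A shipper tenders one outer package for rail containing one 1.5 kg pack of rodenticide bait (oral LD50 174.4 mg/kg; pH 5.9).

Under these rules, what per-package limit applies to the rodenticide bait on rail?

100 kg

Rodenticide bait: oral LD50 174.4 mg/kg < 200 mg/kg → Class 6.1 (Toxic).
The rail limit for Class 6.1 is 100 kg.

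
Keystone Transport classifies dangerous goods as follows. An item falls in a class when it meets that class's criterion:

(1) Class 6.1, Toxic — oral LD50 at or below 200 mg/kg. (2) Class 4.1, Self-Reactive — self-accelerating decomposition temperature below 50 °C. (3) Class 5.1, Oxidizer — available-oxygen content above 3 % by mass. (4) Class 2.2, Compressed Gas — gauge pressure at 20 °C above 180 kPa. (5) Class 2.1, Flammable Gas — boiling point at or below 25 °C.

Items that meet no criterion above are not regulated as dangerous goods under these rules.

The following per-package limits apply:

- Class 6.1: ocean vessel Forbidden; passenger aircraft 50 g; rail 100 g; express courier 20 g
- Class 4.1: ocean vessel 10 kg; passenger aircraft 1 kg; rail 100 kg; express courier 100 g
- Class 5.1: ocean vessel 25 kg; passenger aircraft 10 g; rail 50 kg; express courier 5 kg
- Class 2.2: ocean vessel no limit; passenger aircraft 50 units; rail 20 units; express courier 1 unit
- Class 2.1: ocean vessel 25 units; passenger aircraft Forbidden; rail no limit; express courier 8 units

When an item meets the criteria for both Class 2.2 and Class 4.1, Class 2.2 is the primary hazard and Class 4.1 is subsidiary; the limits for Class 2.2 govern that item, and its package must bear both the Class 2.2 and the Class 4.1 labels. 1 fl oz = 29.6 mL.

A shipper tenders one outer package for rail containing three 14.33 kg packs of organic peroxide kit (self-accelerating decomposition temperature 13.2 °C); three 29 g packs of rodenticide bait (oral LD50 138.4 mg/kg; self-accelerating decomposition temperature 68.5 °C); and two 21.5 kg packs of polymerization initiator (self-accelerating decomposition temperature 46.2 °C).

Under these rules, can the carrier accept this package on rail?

The organic peroxide kit has self-accelerating decomposition temperature 13.2 °C, which is < 50 °C, so it is Class 4.1 (Self-Reactive).
Rodenticide bait: oral LD50 138.4 mg/kg ≤ 200 mg/kg → Class 6.1 (Toxic).
Polymerization initiator: self-accelerating decomposition temperature 46.2 °C < 50 °C → Class 4.1 (Self-Reactive).
Class 4.1 net quantity: (three 14.33 kg packs = 42.99 kg) + (two 21.5 kg packs = 43 kg) = 85.99 kg.
That is within the Class 4.1 rail limit of 100 kg.
Class 6.1 quantity: three 29 g packs = 87 g.
87 g is within the rail limit of 100 g for Class 6.1.
Every hazard class is within its rail limit and no segregation rule is violated.

Yes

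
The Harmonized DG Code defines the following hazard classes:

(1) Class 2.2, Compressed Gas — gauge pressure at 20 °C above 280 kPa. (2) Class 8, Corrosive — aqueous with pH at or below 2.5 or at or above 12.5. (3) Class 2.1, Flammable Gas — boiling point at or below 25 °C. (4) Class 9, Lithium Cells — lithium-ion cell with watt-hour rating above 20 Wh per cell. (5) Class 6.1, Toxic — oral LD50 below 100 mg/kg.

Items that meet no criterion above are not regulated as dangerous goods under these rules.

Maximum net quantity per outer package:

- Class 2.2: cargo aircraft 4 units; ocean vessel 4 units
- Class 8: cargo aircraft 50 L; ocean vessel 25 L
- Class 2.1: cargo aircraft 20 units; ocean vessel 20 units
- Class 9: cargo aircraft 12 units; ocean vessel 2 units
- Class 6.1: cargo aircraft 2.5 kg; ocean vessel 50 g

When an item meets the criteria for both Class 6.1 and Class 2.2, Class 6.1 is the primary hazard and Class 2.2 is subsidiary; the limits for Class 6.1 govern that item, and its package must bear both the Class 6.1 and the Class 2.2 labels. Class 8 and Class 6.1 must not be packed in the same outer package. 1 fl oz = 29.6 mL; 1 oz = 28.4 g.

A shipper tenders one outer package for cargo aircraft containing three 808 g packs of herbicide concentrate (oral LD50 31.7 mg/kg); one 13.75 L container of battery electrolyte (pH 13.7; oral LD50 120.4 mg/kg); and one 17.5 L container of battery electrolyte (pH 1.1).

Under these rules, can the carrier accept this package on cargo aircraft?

No

With oral LD50 31.7 mg/kg (< 100 mg/kg), the herbicide concentrate falls in Class 6.1.
With pH 13.7 (≥ 12.5), the battery electrolyte falls in Class 8.
With pH 1.1 (≤ 2.5), the battery electrolyte falls in Class 8.
Total Class 8: 13.75 L + 17.5 L = 31.25 L.
31.25 L is within the cargo aircraft limit of 50 L for Class 8.
Class 6.1 quantity: three 808 g packs = 2.424 kg.
That is within the Class 6.1 cargo aircraft limit of 2.5 kg.
Class 8 and Class 6.1 may not share an outer package.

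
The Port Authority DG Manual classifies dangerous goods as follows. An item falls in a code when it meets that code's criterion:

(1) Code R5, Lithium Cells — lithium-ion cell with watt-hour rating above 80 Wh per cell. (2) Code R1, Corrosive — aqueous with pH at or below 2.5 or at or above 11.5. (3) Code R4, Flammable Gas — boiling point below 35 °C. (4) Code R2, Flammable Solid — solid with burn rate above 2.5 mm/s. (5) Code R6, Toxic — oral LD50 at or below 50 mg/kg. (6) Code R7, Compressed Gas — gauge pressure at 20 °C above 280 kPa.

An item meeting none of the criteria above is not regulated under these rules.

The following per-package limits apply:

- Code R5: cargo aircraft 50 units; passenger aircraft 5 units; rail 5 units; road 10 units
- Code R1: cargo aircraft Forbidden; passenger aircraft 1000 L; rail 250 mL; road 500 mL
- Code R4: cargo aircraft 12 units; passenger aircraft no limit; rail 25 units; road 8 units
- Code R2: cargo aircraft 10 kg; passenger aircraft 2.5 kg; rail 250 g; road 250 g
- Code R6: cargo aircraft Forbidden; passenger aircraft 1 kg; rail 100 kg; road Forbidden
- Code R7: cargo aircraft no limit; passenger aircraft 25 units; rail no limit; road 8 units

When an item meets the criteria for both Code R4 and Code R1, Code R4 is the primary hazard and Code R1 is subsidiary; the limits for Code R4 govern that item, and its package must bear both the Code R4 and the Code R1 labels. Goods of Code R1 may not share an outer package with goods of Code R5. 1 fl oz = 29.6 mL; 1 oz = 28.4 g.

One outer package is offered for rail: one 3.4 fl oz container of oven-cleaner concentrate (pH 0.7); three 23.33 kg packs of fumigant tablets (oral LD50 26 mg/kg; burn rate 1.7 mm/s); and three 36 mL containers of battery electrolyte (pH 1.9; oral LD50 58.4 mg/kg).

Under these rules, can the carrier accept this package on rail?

Yes

With pH 0.7 (≤ 2.5), the oven-cleaner concentrate falls in Code R1.
Fumigant tablets: oral LD50 26 mg/kg ≤ 50 mg/kg → Code R6 (Toxic).
Battery electrolyte: pH 1.9 ≤ 2.5 → Code R1 (Corrosive).
Total Code R1: (one 3.4 fl oz container = 100.64 mL) + (three 36 mL containers = 108 mL) = 208.64 mL.
That is within the Code R1 rail limit of 250 mL.
Code R6 quantity: three 23.33 kg packs = 69.99 kg.
69.99 kg ≤ 100 kg (rail limit, Code R6) — within limit.
The segregation rule (Code R1 with Code R5) does not apply to Code R1 with Code R6.
Every hazard code is within its rail limit and no segregation rule is violated.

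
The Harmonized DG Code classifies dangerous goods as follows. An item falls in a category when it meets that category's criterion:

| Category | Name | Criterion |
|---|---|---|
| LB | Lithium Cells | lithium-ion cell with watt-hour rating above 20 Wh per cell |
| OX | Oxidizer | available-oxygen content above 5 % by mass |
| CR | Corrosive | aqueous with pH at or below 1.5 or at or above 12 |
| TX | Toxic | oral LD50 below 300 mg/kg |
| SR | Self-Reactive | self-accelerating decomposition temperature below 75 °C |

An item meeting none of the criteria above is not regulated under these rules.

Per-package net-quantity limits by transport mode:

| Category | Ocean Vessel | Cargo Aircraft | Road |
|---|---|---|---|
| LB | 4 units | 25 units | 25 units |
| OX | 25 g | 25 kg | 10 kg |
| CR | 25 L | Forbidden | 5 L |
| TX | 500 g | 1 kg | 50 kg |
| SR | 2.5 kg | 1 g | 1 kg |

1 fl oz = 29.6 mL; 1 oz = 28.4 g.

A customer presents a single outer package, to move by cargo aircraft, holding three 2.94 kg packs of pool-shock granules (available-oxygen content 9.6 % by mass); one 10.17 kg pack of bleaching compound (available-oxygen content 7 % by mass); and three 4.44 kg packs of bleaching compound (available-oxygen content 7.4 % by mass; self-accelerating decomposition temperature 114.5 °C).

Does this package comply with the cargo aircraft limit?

With available-oxygen content 9.6 % by mass (> 5 % by mass), the pool-shock granules fall in Category OX.
Available-oxygen content 7 % by mass meets the Category OX criterion (Oxidizer), so the bleaching compound is Category OX.
Available-oxygen content 7.4 % by mass meets the Category OX criterion (Oxidizer), so the bleaching compound is Category OX.
Category OX net quantity: (three 2.94 kg packs = 8.82 kg) + 10.17 kg + (three 4.44 kg packs = 13.32 kg) = 32.31 kg.
32.31 kg > 25 kg (cargo aircraft limit, Category OX) — over the limit.

No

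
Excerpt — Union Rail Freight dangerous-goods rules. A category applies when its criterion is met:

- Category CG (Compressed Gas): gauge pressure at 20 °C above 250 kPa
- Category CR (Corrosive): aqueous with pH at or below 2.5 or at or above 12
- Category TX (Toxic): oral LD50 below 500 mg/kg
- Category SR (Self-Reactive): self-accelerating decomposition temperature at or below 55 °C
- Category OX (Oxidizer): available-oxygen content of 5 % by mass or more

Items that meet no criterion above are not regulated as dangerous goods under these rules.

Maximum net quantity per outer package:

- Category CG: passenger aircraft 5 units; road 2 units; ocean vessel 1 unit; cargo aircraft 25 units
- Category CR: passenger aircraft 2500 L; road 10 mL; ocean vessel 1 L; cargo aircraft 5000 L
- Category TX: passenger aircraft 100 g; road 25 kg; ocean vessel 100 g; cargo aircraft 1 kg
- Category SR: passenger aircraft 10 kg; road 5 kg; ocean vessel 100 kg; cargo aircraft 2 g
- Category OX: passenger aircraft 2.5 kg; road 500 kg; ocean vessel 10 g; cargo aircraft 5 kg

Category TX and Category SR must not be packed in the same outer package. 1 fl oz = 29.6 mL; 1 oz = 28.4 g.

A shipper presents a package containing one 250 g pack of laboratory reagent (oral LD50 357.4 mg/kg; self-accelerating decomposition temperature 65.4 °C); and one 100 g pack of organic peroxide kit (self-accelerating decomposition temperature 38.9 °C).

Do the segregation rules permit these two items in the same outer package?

No

With oral LD50 357.4 mg/kg (< 500 mg/kg), the laboratory reagent falls in Category TX.
The organic peroxide kit has self-accelerating decomposition temperature 38.9 °C, which is ≤ 55 °C, so it is Category SR (Self-Reactive).
Category TX and Category SR may not share an outer package.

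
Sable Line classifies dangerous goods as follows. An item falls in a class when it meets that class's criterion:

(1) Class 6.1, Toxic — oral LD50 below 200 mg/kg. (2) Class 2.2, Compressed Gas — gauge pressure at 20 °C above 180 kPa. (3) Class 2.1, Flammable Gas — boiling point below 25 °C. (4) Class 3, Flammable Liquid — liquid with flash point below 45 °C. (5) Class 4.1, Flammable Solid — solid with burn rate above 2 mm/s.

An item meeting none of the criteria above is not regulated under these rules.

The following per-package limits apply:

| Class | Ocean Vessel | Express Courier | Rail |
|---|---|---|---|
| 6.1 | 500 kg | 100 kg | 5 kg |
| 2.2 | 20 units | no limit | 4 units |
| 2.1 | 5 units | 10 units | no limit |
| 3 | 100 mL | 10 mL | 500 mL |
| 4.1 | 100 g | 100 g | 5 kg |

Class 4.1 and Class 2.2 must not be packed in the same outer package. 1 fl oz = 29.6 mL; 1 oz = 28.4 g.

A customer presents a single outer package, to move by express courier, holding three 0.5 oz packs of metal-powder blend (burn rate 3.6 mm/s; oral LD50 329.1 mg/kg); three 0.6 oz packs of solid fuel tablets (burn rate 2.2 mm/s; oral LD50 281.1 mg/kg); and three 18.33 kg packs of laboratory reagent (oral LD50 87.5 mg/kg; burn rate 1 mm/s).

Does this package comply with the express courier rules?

With burn rate 3.6 mm/s (> 2 mm/s), the metal-powder blend falls in Class 4.1.
Solid fuel tablets: burn rate 2.2 mm/s > 2 mm/s → Class 4.1 (Flammable Solid).
The laboratory reagent has oral LD50 87.5 mg/kg, which is < 200 mg/kg, so it is Class 6.1 (Toxic).
Total Class 4.1: (three 0.5 oz packs = 42.6 g) + (three 0.6 oz packs = 51.12 g) = 93.72 g.
That is within the Class 4.1 express courier limit of 100 g.
Class 6.1 quantity: three 18.33 kg packs = 54.99 kg.
That is within the Class 6.1 express courier limit of 100 kg.
The segregation rule (Class 4.1 with Class 2.2) does not apply to Class 4.1 with Class 6.1.
Every hazard class is within its express courier limit and no segregation rule is violated.

Yes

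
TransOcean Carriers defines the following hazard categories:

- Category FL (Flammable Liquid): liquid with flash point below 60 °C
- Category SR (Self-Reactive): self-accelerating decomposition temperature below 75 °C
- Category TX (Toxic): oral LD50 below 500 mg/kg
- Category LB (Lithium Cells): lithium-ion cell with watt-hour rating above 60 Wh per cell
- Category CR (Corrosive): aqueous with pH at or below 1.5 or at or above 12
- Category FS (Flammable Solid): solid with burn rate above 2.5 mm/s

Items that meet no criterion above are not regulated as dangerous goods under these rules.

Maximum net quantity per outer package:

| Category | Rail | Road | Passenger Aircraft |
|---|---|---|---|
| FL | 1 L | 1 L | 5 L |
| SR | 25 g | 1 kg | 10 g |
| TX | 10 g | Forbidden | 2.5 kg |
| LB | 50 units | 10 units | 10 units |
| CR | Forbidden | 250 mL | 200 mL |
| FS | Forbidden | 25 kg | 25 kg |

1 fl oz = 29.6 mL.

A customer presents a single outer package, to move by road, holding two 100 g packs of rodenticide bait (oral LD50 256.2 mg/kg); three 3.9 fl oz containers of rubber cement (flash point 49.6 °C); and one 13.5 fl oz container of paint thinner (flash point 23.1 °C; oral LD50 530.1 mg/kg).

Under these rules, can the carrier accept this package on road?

No

With oral LD50 256.2 mg/kg (< 500 mg/kg), the rodenticide bait falls in Category TX.
With flash point 49.6 °C (< 60 °C), the rubber cement falls in Category FL.
The paint thinner has flash point 23.1 °C, which is < 60 °C, so it is Category FL (Flammable Liquid).
Total Category FL: (three 3.9 fl oz containers = 346.32 mL) + (one 13.5 fl oz container = 399.6 mL) = 745.92 mL.
That is within the Category FL road limit of 1 L.
Category TX quantity: two 100 g packs = 200 g.
By road, Category TX is Forbidden regardless of quantity.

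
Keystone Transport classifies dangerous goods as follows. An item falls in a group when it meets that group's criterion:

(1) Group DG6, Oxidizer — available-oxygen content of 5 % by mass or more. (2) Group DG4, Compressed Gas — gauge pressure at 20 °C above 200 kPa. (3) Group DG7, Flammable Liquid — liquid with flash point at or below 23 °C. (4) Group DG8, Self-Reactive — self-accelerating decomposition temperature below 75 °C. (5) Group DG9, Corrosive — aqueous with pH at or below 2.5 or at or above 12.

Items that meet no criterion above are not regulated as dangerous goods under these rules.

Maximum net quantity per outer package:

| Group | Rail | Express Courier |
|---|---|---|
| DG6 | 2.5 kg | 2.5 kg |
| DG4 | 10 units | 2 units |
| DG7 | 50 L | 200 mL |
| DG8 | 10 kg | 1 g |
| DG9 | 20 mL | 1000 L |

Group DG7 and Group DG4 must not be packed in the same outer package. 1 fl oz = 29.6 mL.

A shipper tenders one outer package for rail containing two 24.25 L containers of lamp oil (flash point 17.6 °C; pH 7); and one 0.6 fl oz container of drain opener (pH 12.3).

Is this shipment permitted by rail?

With flash point 17.6 °C (≤ 23 °C), the lamp oil falls in Group DG7.
With pH 12.3 (≥ 12), the drain opener falls in Group DG9.
Group DG7 quantity: two 24.25 L containers = 48.5 L.
48.5 L is within the rail limit of 50 L for Group DG7.
Group DG9 quantity: one 0.6 fl oz container = 17.76 mL.
That is within the Group DG9 rail limit of 20 mL.
The segregation rule (Group DG7 with Group DG4) does not apply to Group DG7 with Group DG9.
Every hazard group is within its rail limit and no segregation rule is violated.

Yes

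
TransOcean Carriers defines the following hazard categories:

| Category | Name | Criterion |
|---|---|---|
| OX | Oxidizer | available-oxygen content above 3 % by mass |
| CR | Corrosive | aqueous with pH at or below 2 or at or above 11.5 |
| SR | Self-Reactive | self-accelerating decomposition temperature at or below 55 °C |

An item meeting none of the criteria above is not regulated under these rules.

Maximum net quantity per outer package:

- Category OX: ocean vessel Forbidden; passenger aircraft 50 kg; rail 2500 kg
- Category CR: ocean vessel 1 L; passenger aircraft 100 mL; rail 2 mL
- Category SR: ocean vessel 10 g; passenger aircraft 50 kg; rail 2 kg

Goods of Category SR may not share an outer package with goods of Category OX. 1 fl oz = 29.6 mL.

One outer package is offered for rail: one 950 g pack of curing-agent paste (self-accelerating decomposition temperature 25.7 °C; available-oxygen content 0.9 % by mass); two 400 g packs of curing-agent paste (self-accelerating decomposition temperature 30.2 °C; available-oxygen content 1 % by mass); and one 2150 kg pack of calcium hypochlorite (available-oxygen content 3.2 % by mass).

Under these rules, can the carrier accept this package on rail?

Curing-agent paste: self-accelerating decomposition temperature 25.7 °C ≤ 55 °C → Category SR (Self-Reactive).
Curing-agent paste: self-accelerating decomposition temperature 30.2 °C ≤ 55 °C → Category SR (Self-Reactive).
With available-oxygen content 3.2 % by mass (> 3 % by mass), the calcium hypochlorite falls in Category OX.
Total Category SR: 950 g + (two 400 g packs = 800 g) = 1.75 kg.
1.75 kg is within the rail limit of 2 kg for Category SR.
Category OX quantity: 2150 kg.
2150 kg ≤ 2500 kg (rail limit, Category OX) — within limit.
Category SR and Category OX may not share an outer package.

No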